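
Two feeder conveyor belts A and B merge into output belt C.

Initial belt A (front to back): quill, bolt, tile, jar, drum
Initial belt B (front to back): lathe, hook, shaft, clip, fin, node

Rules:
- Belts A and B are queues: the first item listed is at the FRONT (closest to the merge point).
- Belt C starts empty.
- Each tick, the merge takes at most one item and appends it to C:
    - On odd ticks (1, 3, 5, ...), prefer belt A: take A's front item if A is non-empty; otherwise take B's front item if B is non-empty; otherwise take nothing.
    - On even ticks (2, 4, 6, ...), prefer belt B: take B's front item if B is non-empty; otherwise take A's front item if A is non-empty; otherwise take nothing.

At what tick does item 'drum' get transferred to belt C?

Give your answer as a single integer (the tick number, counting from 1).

Answer: 9

Derivation:
Tick 1: prefer A, take quill from A; A=[bolt,tile,jar,drum] B=[lathe,hook,shaft,clip,fin,node] C=[quill]
Tick 2: prefer B, take lathe from B; A=[bolt,tile,jar,drum] B=[hook,shaft,clip,fin,node] C=[quill,lathe]
Tick 3: prefer A, take bolt from A; A=[tile,jar,drum] B=[hook,shaft,clip,fin,node] C=[quill,lathe,bolt]
Tick 4: prefer B, take hook from B; A=[tile,jar,drum] B=[shaft,clip,fin,node] C=[quill,lathe,bolt,hook]
Tick 5: prefer A, take tile from A; A=[jar,drum] B=[shaft,clip,fin,node] C=[quill,lathe,bolt,hook,tile]
Tick 6: prefer B, take shaft from B; A=[jar,drum] B=[clip,fin,node] C=[quill,lathe,bolt,hook,tile,shaft]
Tick 7: prefer A, take jar from A; A=[drum] B=[clip,fin,node] C=[quill,lathe,bolt,hook,tile,shaft,jar]
Tick 8: prefer B, take clip from B; A=[drum] B=[fin,node] C=[quill,lathe,bolt,hook,tile,shaft,jar,clip]
Tick 9: prefer A, take drum from A; A=[-] B=[fin,node] C=[quill,lathe,bolt,hook,tile,shaft,jar,clip,drum]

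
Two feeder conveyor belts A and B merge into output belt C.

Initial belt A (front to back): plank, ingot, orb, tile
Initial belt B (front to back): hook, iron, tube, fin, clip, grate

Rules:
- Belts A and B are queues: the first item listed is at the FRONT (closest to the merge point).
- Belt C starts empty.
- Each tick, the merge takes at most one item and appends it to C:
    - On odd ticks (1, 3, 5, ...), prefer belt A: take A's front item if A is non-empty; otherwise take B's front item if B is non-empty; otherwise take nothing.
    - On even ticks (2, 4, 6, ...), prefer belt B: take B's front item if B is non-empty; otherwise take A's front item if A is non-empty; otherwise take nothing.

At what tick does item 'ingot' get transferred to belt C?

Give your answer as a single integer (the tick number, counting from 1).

Answer: 3

Derivation:
Tick 1: prefer A, take plank from A; A=[ingot,orb,tile] B=[hook,iron,tube,fin,clip,grate] C=[plank]
Tick 2: prefer B, take hook from B; A=[ingot,orb,tile] B=[iron,tube,fin,clip,grate] C=[plank,hook]
Tick 3: prefer A, take ingot from A; A=[orb,tile] B=[iron,tube,fin,clip,grate] C=[plank,hook,ingot]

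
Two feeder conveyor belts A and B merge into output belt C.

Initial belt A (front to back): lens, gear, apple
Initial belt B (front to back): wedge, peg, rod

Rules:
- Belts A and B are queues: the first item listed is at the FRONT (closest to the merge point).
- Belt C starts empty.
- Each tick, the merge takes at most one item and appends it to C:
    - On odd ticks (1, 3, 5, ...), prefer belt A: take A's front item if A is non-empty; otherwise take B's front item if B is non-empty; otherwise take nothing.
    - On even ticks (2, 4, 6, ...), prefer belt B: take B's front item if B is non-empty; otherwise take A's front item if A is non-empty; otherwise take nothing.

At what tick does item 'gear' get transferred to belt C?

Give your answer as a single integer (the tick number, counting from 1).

Answer: 3

Derivation:
Tick 1: prefer A, take lens from A; A=[gear,apple] B=[wedge,peg,rod] C=[lens]
Tick 2: prefer B, take wedge from B; A=[gear,apple] B=[peg,rod] C=[lens,wedge]
Tick 3: prefer A, take gear from A; A=[apple] B=[peg,rod] C=[lens,wedge,gear]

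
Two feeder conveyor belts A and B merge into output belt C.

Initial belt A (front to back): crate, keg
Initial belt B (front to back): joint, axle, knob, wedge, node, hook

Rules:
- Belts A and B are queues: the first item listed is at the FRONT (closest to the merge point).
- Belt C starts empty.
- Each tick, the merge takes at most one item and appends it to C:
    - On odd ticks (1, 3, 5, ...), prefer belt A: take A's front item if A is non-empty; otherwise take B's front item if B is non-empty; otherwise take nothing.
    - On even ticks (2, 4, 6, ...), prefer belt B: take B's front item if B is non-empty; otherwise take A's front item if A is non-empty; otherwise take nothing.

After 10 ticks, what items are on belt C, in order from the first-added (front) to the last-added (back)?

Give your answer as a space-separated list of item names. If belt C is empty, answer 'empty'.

Tick 1: prefer A, take crate from A; A=[keg] B=[joint,axle,knob,wedge,node,hook] C=[crate]
Tick 2: prefer B, take joint from B; A=[keg] B=[axle,knob,wedge,node,hook] C=[crate,joint]
Tick 3: prefer A, take keg from A; A=[-] B=[axle,knob,wedge,node,hook] C=[crate,joint,keg]
Tick 4: prefer B, take axle from B; A=[-] B=[knob,wedge,node,hook] C=[crate,joint,keg,axle]
Tick 5: prefer A, take knob from B; A=[-] B=[wedge,node,hook] C=[crate,joint,keg,axle,knob]
Tick 6: prefer B, take wedge from B; A=[-] B=[node,hook] C=[crate,joint,keg,axle,knob,wedge]
Tick 7: prefer A, take node from B; A=[-] B=[hook] C=[crate,joint,keg,axle,knob,wedge,node]
Tick 8: prefer B, take hook from B; A=[-] B=[-] C=[crate,joint,keg,axle,knob,wedge,node,hook]
Tick 9: prefer A, both empty, nothing taken; A=[-] B=[-] C=[crate,joint,keg,axle,knob,wedge,node,hook]
Tick 10: prefer B, both empty, nothing taken; A=[-] B=[-] C=[crate,joint,keg,axle,knob,wedge,node,hook]

Answer: crate joint keg axle knob wedge node hook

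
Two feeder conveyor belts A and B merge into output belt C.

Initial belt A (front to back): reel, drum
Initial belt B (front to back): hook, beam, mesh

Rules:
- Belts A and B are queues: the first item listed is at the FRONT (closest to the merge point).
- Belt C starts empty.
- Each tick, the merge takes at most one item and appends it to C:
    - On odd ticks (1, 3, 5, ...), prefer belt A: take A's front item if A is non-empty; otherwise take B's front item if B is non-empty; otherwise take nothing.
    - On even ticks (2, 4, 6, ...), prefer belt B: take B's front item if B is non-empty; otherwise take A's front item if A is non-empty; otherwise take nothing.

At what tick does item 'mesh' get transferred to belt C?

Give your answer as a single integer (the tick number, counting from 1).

Tick 1: prefer A, take reel from A; A=[drum] B=[hook,beam,mesh] C=[reel]
Tick 2: prefer B, take hook from B; A=[drum] B=[beam,mesh] C=[reel,hook]
Tick 3: prefer A, take drum from A; A=[-] B=[beam,mesh] C=[reel,hook,drum]
Tick 4: prefer B, take beam from B; A=[-] B=[mesh] C=[reel,hook,drum,beam]
Tick 5: prefer A, take mesh from B; A=[-] B=[-] C=[reel,hook,drum,beam,mesh]

Answer: 5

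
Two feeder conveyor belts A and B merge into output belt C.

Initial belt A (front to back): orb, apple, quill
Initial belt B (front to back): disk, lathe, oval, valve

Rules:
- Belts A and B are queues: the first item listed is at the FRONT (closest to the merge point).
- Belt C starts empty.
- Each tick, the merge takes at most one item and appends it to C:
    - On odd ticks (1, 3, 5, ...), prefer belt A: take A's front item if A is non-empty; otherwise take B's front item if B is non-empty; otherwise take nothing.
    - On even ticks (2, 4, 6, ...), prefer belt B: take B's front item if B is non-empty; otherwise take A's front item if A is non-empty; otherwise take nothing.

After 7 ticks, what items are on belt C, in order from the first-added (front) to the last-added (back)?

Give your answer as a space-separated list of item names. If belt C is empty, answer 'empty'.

Tick 1: prefer A, take orb from A; A=[apple,quill] B=[disk,lathe,oval,valve] C=[orb]
Tick 2: prefer B, take disk from B; A=[apple,quill] B=[lathe,oval,valve] C=[orb,disk]
Tick 3: prefer A, take apple from A; A=[quill] B=[lathe,oval,valve] C=[orb,disk,apple]
Tick 4: prefer B, take lathe from B; A=[quill] B=[oval,valve] C=[orb,disk,apple,lathe]
Tick 5: prefer A, take quill from A; A=[-] B=[oval,valve] C=[orb,disk,apple,lathe,quill]
Tick 6: prefer B, take oval from B; A=[-] B=[valve] C=[orb,disk,apple,lathe,quill,oval]
Tick 7: prefer A, take valve from B; A=[-] B=[-] C=[orb,disk,apple,lathe,quill,oval,valve]

Answer: orb disk apple lathe quill oval valve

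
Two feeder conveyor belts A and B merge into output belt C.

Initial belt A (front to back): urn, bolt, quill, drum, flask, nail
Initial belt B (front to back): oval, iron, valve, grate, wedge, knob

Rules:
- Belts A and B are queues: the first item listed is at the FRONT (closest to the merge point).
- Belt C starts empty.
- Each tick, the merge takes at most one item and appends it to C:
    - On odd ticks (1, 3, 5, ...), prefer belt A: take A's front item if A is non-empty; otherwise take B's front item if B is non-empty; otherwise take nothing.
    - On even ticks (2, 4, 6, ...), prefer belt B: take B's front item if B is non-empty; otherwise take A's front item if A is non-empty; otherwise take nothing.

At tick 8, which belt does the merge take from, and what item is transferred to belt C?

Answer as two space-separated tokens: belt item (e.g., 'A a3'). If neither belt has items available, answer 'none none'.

Answer: B grate

Derivation:
Tick 1: prefer A, take urn from A; A=[bolt,quill,drum,flask,nail] B=[oval,iron,valve,grate,wedge,knob] C=[urn]
Tick 2: prefer B, take oval from B; A=[bolt,quill,drum,flask,nail] B=[iron,valve,grate,wedge,knob] C=[urn,oval]
Tick 3: prefer A, take bolt from A; A=[quill,drum,flask,nail] B=[iron,valve,grate,wedge,knob] C=[urn,oval,bolt]
Tick 4: prefer B, take iron from B; A=[quill,drum,flask,nail] B=[valve,grate,wedge,knob] C=[urn,oval,bolt,iron]
Tick 5: prefer A, take quill from A; A=[drum,flask,nail] B=[valve,grate,wedge,knob] C=[urn,oval,bolt,iron,quill]
Tick 6: prefer B, take valve from B; A=[drum,flask,nail] B=[grate,wedge,knob] C=[urn,oval,bolt,iron,quill,valve]
Tick 7: prefer A, take drum from A; A=[flask,nail] B=[grate,wedge,knob] C=[urn,oval,bolt,iron,quill,valve,drum]
Tick 8: prefer B, take grate from B; A=[flask,nail] B=[wedge,knob] C=[urn,oval,bolt,iron,quill,valve,drum,grate]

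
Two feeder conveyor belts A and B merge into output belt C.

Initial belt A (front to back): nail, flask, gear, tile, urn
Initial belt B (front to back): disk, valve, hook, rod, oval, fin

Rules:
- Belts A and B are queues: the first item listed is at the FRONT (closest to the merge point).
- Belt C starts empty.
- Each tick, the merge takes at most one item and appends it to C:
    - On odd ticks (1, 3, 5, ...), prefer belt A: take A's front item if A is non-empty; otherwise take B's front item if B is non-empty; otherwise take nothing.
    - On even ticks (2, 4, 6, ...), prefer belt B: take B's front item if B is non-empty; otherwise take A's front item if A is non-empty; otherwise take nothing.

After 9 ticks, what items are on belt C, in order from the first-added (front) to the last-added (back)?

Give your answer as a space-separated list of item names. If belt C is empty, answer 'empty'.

Answer: nail disk flask valve gear hook tile rod urn

Derivation:
Tick 1: prefer A, take nail from A; A=[flask,gear,tile,urn] B=[disk,valve,hook,rod,oval,fin] C=[nail]
Tick 2: prefer B, take disk from B; A=[flask,gear,tile,urn] B=[valve,hook,rod,oval,fin] C=[nail,disk]
Tick 3: prefer A, take flask from A; A=[gear,tile,urn] B=[valve,hook,rod,oval,fin] C=[nail,disk,flask]
Tick 4: prefer B, take valve from B; A=[gear,tile,urn] B=[hook,rod,oval,fin] C=[nail,disk,flask,valve]
Tick 5: prefer A, take gear from A; A=[tile,urn] B=[hook,rod,oval,fin] C=[nail,disk,flask,valve,gear]
Tick 6: prefer B, take hook from B; A=[tile,urn] B=[rod,oval,fin] C=[nail,disk,flask,valve,gear,hook]
Tick 7: prefer A, take tile from A; A=[urn] B=[rod,oval,fin] C=[nail,disk,flask,valve,gear,hook,tile]
Tick 8: prefer B, take rod from B; A=[urn] B=[oval,fin] C=[nail,disk,flask,valve,gear,hook,tile,rod]
Tick 9: prefer A, take urn from A; A=[-] B=[oval,fin] C=[nail,disk,flask,valve,gear,hook,tile,rod,urn]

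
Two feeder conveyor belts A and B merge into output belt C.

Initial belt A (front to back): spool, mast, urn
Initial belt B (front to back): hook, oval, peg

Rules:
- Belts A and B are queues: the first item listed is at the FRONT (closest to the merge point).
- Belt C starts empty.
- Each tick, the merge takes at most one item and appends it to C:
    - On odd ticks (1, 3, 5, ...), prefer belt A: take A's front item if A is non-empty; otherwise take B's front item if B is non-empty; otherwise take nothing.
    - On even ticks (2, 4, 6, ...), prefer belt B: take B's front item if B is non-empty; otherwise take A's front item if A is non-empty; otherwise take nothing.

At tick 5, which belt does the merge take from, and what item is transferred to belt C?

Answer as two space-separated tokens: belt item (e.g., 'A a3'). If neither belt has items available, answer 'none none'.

Answer: A urn

Derivation:
Tick 1: prefer A, take spool from A; A=[mast,urn] B=[hook,oval,peg] C=[spool]
Tick 2: prefer B, take hook from B; A=[mast,urn] B=[oval,peg] C=[spool,hook]
Tick 3: prefer A, take mast from A; A=[urn] B=[oval,peg] C=[spool,hook,mast]
Tick 4: prefer B, take oval from B; A=[urn] B=[peg] C=[spool,hook,mast,oval]
Tick 5: prefer A, take urn from A; A=[-] B=[peg] C=[spool,hook,mast,oval,urn]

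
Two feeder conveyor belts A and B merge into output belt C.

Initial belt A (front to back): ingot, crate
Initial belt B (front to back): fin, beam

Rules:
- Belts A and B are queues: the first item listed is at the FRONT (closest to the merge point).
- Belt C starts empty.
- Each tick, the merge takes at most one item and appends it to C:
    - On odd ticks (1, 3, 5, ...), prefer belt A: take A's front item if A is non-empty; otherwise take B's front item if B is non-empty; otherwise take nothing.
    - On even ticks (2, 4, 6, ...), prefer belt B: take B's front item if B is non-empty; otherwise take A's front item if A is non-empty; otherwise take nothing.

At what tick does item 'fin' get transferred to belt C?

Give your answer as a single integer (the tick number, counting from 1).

Answer: 2

Derivation:
Tick 1: prefer A, take ingot from A; A=[crate] B=[fin,beam] C=[ingot]
Tick 2: prefer B, take fin from B; A=[crate] B=[beam] C=[ingot,fin]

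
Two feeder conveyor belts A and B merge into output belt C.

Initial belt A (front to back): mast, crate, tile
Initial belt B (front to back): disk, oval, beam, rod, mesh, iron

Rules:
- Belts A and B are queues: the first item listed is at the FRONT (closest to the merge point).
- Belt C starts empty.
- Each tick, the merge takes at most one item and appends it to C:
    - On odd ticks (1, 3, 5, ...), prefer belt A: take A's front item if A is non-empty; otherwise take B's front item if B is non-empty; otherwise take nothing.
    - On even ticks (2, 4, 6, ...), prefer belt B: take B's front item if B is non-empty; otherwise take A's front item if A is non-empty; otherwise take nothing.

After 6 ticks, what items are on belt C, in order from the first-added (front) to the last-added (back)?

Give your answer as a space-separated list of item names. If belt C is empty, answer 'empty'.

Answer: mast disk crate oval tile beam

Derivation:
Tick 1: prefer A, take mast from A; A=[crate,tile] B=[disk,oval,beam,rod,mesh,iron] C=[mast]
Tick 2: prefer B, take disk from B; A=[crate,tile] B=[oval,beam,rod,mesh,iron] C=[mast,disk]
Tick 3: prefer A, take crate from A; A=[tile] B=[oval,beam,rod,mesh,iron] C=[mast,disk,crate]
Tick 4: prefer B, take oval from B; A=[tile] B=[beam,rod,mesh,iron] C=[mast,disk,crate,oval]
Tick 5: prefer A, take tile from A; A=[-] B=[beam,rod,mesh,iron] C=[mast,disk,crate,oval,tile]
Tick 6: prefer B, take beam from B; A=[-] B=[rod,mesh,iron] C=[mast,disk,crate,oval,tile,beam]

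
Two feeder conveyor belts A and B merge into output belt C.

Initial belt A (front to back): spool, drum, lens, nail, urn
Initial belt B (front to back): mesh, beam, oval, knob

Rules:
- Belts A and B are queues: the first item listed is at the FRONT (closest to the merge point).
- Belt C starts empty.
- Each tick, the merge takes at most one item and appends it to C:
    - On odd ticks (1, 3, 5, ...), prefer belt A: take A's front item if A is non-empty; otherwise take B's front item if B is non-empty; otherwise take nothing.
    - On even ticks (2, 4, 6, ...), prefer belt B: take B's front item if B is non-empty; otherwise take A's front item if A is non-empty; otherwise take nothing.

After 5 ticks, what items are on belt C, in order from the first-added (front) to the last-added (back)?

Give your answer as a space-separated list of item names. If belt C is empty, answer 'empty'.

Answer: spool mesh drum beam lens

Derivation:
Tick 1: prefer A, take spool from A; A=[drum,lens,nail,urn] B=[mesh,beam,oval,knob] C=[spool]
Tick 2: prefer B, take mesh from B; A=[drum,lens,nail,urn] B=[beam,oval,knob] C=[spool,mesh]
Tick 3: prefer A, take drum from A; A=[lens,nail,urn] B=[beam,oval,knob] C=[spool,mesh,drum]
Tick 4: prefer B, take beam from B; A=[lens,nail,urn] B=[oval,knob] C=[spool,mesh,drum,beam]
Tick 5: prefer A, take lens from A; A=[nail,urn] B=[oval,knob] C=[spool,mesh,drum,beam,lens]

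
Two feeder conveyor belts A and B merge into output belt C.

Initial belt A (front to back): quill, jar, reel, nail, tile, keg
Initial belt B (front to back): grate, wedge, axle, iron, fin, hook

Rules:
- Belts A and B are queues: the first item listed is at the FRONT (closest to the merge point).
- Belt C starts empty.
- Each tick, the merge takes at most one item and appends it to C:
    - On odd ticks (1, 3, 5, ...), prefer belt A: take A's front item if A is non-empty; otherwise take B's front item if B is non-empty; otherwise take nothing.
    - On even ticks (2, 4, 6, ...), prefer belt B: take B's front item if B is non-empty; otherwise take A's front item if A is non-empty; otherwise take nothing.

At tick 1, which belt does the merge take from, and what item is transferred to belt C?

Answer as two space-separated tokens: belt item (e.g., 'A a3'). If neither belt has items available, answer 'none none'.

Answer: A quill

Derivation:
Tick 1: prefer A, take quill from A; A=[jar,reel,nail,tile,keg] B=[grate,wedge,axle,iron,fin,hook] C=[quill]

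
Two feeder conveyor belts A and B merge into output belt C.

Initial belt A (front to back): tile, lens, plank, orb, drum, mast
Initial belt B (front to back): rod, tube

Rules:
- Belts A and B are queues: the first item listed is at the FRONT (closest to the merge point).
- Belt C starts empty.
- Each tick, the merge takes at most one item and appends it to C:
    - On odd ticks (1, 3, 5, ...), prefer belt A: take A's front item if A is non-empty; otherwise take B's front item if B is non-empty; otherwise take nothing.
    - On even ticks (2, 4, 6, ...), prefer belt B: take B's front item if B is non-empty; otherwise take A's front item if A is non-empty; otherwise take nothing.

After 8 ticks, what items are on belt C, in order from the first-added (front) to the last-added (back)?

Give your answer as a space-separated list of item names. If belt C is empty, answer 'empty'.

Answer: tile rod lens tube plank orb drum mast

Derivation:
Tick 1: prefer A, take tile from A; A=[lens,plank,orb,drum,mast] B=[rod,tube] C=[tile]
Tick 2: prefer B, take rod from B; A=[lens,plank,orb,drum,mast] B=[tube] C=[tile,rod]
Tick 3: prefer A, take lens from A; A=[plank,orb,drum,mast] B=[tube] C=[tile,rod,lens]
Tick 4: prefer B, take tube from B; A=[plank,orb,drum,mast] B=[-] C=[tile,rod,lens,tube]
Tick 5: prefer A, take plank from A; A=[orb,drum,mast] B=[-] C=[tile,rod,lens,tube,plank]
Tick 6: prefer B, take orb from A; A=[drum,mast] B=[-] C=[tile,rod,lens,tube,plank,orb]
Tick 7: prefer A, take drum from A; A=[mast] B=[-] C=[tile,rod,lens,tube,plank,orb,drum]
Tick 8: prefer B, take mast from A; A=[-] B=[-] C=[tile,rod,lens,tube,plank,orb,drum,mast]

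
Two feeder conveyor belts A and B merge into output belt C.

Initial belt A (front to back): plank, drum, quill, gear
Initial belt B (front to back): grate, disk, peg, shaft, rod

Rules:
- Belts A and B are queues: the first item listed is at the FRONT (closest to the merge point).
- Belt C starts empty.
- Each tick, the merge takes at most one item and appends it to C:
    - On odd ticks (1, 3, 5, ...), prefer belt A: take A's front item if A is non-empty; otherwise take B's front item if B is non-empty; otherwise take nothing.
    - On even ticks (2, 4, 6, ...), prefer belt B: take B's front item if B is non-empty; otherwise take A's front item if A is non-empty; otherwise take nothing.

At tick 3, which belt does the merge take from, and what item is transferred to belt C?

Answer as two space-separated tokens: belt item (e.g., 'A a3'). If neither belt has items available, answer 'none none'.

Tick 1: prefer A, take plank from A; A=[drum,quill,gear] B=[grate,disk,peg,shaft,rod] C=[plank]
Tick 2: prefer B, take grate from B; A=[drum,quill,gear] B=[disk,peg,shaft,rod] C=[plank,grate]
Tick 3: prefer A, take drum from A; A=[quill,gear] B=[disk,peg,shaft,rod] C=[plank,grate,drum]

Answer: A drum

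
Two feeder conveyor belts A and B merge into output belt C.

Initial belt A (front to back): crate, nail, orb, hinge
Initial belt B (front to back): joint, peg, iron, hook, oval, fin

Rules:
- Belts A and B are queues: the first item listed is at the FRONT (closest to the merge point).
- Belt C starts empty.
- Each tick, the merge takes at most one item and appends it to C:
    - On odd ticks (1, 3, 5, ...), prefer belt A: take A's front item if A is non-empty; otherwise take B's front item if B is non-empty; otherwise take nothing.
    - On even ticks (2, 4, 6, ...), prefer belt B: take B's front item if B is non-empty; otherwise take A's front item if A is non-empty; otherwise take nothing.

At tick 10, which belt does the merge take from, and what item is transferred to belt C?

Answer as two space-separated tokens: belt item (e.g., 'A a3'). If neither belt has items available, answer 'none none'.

Tick 1: prefer A, take crate from A; A=[nail,orb,hinge] B=[joint,peg,iron,hook,oval,fin] C=[crate]
Tick 2: prefer B, take joint from B; A=[nail,orb,hinge] B=[peg,iron,hook,oval,fin] C=[crate,joint]
Tick 3: prefer A, take nail from A; A=[orb,hinge] B=[peg,iron,hook,oval,fin] C=[crate,joint,nail]
Tick 4: prefer B, take peg from B; A=[orb,hinge] B=[iron,hook,oval,fin] C=[crate,joint,nail,peg]
Tick 5: prefer A, take orb from A; A=[hinge] B=[iron,hook,oval,fin] C=[crate,joint,nail,peg,orb]
Tick 6: prefer B, take iron from B; A=[hinge] B=[hook,oval,fin] C=[crate,joint,nail,peg,orb,iron]
Tick 7: prefer A, take hinge from A; A=[-] B=[hook,oval,fin] C=[crate,joint,nail,peg,orb,iron,hinge]
Tick 8: prefer B, take hook from B; A=[-] B=[oval,fin] C=[crate,joint,nail,peg,orb,iron,hinge,hook]
Tick 9: prefer A, take oval from B; A=[-] B=[fin] C=[crate,joint,nail,peg,orb,iron,hinge,hook,oval]
Tick 10: prefer B, take fin from B; A=[-] B=[-] C=[crate,joint,nail,peg,orb,iron,hinge,hook,oval,fin]

Answer: B fin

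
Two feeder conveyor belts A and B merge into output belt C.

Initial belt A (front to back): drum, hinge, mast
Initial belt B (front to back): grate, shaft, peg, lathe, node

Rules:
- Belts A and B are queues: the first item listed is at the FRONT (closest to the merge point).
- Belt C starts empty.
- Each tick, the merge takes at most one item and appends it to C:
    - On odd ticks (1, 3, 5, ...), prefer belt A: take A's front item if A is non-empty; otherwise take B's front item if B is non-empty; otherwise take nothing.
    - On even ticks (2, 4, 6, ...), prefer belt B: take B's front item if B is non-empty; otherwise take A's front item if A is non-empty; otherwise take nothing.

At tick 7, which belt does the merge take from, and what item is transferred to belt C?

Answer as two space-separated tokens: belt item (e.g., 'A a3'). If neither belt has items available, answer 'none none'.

Answer: B lathe

Derivation:
Tick 1: prefer A, take drum from A; A=[hinge,mast] B=[grate,shaft,peg,lathe,node] C=[drum]
Tick 2: prefer B, take grate from B; A=[hinge,mast] B=[shaft,peg,lathe,node] C=[drum,grate]
Tick 3: prefer A, take hinge from A; A=[mast] B=[shaft,peg,lathe,node] C=[drum,grate,hinge]
Tick 4: prefer B, take shaft from B; A=[mast] B=[peg,lathe,node] C=[drum,grate,hinge,shaft]
Tick 5: prefer A, take mast from A; A=[-] B=[peg,lathe,node] C=[drum,grate,hinge,shaft,mast]
Tick 6: prefer B, take peg from B; A=[-] B=[lathe,node] C=[drum,grate,hinge,shaft,mast,peg]
Tick 7: prefer A, take lathe from B; A=[-] B=[node] C=[drum,grate,hinge,shaft,mast,peg,lathe]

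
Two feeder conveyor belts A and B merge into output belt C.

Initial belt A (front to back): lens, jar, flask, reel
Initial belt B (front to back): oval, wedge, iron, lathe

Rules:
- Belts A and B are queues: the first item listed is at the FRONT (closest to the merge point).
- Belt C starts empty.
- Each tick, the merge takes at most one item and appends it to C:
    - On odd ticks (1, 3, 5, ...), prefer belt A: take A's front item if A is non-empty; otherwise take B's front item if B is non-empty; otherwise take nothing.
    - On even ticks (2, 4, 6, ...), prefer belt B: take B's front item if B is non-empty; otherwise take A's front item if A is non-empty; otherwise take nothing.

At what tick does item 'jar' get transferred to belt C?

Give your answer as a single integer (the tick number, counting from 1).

Tick 1: prefer A, take lens from A; A=[jar,flask,reel] B=[oval,wedge,iron,lathe] C=[lens]
Tick 2: prefer B, take oval from B; A=[jar,flask,reel] B=[wedge,iron,lathe] C=[lens,oval]
Tick 3: prefer A, take jar from A; A=[flask,reel] B=[wedge,iron,lathe] C=[lens,oval,jar]

Answer: 3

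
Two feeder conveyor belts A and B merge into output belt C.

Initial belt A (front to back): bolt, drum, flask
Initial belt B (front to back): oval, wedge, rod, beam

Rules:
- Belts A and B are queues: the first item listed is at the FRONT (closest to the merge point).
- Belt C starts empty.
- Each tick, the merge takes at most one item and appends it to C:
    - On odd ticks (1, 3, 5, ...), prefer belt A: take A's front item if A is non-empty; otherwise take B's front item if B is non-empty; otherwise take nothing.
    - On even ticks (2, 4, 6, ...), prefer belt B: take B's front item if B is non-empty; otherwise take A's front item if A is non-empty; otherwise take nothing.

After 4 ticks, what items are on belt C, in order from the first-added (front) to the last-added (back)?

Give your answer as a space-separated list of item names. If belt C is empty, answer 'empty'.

Tick 1: prefer A, take bolt from A; A=[drum,flask] B=[oval,wedge,rod,beam] C=[bolt]
Tick 2: prefer B, take oval from B; A=[drum,flask] B=[wedge,rod,beam] C=[bolt,oval]
Tick 3: prefer A, take drum from A; A=[flask] B=[wedge,rod,beam] C=[bolt,oval,drum]
Tick 4: prefer B, take wedge from B; A=[flask] B=[rod,beam] C=[bolt,oval,drum,wedge]

Answer: bolt oval drum wedge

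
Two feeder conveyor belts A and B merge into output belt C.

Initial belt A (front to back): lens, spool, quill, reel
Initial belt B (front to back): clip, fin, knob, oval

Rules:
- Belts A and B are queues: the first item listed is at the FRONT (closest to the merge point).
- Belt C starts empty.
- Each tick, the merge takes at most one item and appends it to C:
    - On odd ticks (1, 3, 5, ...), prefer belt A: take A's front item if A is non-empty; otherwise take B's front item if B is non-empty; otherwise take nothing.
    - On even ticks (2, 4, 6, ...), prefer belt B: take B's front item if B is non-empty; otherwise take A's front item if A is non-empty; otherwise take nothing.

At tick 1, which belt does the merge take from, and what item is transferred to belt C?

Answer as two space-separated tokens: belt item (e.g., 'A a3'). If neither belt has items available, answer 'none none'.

Answer: A lens

Derivation:
Tick 1: prefer A, take lens from A; A=[spool,quill,reel] B=[clip,fin,knob,oval] C=[lens]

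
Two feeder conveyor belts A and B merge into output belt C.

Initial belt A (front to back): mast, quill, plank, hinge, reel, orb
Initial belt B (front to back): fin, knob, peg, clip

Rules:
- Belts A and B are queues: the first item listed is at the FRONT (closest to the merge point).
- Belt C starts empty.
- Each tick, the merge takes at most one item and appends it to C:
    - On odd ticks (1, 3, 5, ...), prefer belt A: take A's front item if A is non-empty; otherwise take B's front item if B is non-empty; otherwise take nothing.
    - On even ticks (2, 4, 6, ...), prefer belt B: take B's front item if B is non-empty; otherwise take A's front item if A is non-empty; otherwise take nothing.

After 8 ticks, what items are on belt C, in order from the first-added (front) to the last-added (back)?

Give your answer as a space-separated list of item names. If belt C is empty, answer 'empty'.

Tick 1: prefer A, take mast from A; A=[quill,plank,hinge,reel,orb] B=[fin,knob,peg,clip] C=[mast]
Tick 2: prefer B, take fin from B; A=[quill,plank,hinge,reel,orb] B=[knob,peg,clip] C=[mast,fin]
Tick 3: prefer A, take quill from A; A=[plank,hinge,reel,orb] B=[knob,peg,clip] C=[mast,fin,quill]
Tick 4: prefer B, take knob from B; A=[plank,hinge,reel,orb] B=[peg,clip] C=[mast,fin,quill,knob]
Tick 5: prefer A, take plank from A; A=[hinge,reel,orb] B=[peg,clip] C=[mast,fin,quill,knob,plank]
Tick 6: prefer B, take peg from B; A=[hinge,reel,orb] B=[clip] C=[mast,fin,quill,knob,plank,peg]
Tick 7: prefer A, take hinge from A; A=[reel,orb] B=[clip] C=[mast,fin,quill,knob,plank,peg,hinge]
Tick 8: prefer B, take clip from B; A=[reel,orb] B=[-] C=[mast,fin,quill,knob,plank,peg,hinge,clip]

Answer: mast fin quill knob plank peg hinge clip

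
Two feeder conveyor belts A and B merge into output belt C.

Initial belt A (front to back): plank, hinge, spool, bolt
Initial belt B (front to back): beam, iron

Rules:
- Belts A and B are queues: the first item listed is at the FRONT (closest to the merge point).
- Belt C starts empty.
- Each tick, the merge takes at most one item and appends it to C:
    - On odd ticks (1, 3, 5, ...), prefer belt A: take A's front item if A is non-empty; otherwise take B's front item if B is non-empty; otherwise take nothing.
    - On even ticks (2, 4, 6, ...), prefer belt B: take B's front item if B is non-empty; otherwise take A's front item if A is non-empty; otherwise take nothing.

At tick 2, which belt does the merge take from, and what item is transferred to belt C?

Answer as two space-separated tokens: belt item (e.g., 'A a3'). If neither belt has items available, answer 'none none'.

Answer: B beam

Derivation:
Tick 1: prefer A, take plank from A; A=[hinge,spool,bolt] B=[beam,iron] C=[plank]
Tick 2: prefer B, take beam from B; A=[hinge,spool,bolt] B=[iron] C=[plank,beam]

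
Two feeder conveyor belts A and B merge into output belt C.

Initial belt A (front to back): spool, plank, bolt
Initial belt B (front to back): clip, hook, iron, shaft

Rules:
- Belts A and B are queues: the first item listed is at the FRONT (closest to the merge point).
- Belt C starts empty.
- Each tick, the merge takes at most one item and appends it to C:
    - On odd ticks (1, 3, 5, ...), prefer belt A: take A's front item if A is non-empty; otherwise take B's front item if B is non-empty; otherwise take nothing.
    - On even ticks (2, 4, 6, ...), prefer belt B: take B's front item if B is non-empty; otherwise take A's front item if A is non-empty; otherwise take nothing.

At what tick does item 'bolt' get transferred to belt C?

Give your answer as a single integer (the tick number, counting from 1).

Tick 1: prefer A, take spool from A; A=[plank,bolt] B=[clip,hook,iron,shaft] C=[spool]
Tick 2: prefer B, take clip from B; A=[plank,bolt] B=[hook,iron,shaft] C=[spool,clip]
Tick 3: prefer A, take plank from A; A=[bolt] B=[hook,iron,shaft] C=[spool,clip,plank]
Tick 4: prefer B, take hook from B; A=[bolt] B=[iron,shaft] C=[spool,clip,plank,hook]
Tick 5: prefer A, take bolt from A; A=[-] B=[iron,shaft] C=[spool,clip,plank,hook,bolt]

Answer: 5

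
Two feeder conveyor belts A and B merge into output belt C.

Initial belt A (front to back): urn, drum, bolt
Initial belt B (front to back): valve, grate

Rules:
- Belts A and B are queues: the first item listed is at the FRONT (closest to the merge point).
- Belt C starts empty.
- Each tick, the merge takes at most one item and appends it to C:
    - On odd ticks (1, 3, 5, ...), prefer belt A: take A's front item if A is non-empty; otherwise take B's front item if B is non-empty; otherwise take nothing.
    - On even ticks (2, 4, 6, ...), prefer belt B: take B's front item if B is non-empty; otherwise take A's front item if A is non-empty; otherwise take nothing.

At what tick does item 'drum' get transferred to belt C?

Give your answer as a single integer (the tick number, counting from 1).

Answer: 3

Derivation:
Tick 1: prefer A, take urn from A; A=[drum,bolt] B=[valve,grate] C=[urn]
Tick 2: prefer B, take valve from B; A=[drum,bolt] B=[grate] C=[urn,valve]
Tick 3: prefer A, take drum from A; A=[bolt] B=[grate] C=[urn,valve,drum]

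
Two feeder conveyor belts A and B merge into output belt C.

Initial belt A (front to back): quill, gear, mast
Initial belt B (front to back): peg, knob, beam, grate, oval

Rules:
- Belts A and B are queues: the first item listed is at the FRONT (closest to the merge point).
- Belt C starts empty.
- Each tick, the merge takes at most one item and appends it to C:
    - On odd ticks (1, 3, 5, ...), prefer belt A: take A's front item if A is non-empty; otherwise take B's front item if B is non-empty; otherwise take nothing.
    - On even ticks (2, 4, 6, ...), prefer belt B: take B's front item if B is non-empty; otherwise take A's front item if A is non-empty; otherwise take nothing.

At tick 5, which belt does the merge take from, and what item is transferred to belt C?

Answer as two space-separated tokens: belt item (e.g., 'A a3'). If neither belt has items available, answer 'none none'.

Answer: A mast

Derivation:
Tick 1: prefer A, take quill from A; A=[gear,mast] B=[peg,knob,beam,grate,oval] C=[quill]
Tick 2: prefer B, take peg from B; A=[gear,mast] B=[knob,beam,grate,oval] C=[quill,peg]
Tick 3: prefer A, take gear from A; A=[mast] B=[knob,beam,grate,oval] C=[quill,peg,gear]
Tick 4: prefer B, take knob from B; A=[mast] B=[beam,grate,oval] C=[quill,peg,gear,knob]
Tick 5: prefer A, take mast from A; A=[-] B=[beam,grate,oval] C=[quill,peg,gear,knob,mast]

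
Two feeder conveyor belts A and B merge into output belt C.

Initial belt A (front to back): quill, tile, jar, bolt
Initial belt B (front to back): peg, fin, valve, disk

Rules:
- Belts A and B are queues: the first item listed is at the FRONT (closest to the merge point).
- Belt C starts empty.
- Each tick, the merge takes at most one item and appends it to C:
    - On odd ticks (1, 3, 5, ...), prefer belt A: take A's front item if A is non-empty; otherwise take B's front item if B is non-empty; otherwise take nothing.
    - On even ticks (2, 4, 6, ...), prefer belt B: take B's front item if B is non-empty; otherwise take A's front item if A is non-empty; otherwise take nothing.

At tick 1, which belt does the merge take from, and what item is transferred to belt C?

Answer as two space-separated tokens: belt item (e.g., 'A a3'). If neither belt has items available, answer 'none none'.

Answer: A quill

Derivation:
Tick 1: prefer A, take quill from A; A=[tile,jar,bolt] B=[peg,fin,valve,disk] C=[quill]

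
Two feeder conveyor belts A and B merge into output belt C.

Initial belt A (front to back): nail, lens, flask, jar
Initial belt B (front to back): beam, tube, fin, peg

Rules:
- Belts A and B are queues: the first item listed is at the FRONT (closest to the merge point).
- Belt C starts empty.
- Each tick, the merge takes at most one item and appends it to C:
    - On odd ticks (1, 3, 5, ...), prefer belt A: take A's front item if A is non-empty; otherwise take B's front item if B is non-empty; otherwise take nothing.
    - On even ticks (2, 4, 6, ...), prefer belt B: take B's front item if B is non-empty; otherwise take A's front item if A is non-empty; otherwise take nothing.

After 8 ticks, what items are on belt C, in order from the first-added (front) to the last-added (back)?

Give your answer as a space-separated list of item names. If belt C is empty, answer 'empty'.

Tick 1: prefer A, take nail from A; A=[lens,flask,jar] B=[beam,tube,fin,peg] C=[nail]
Tick 2: prefer B, take beam from B; A=[lens,flask,jar] B=[tube,fin,peg] C=[nail,beam]
Tick 3: prefer A, take lens from A; A=[flask,jar] B=[tube,fin,peg] C=[nail,beam,lens]
Tick 4: prefer B, take tube from B; A=[flask,jar] B=[fin,peg] C=[nail,beam,lens,tube]
Tick 5: prefer A, take flask from A; A=[jar] B=[fin,peg] C=[nail,beam,lens,tube,flask]
Tick 6: prefer B, take fin from B; A=[jar] B=[peg] C=[nail,beam,lens,tube,flask,fin]
Tick 7: prefer A, take jar from A; A=[-] B=[peg] C=[nail,beam,lens,tube,flask,fin,jar]
Tick 8: prefer B, take peg from B; A=[-] B=[-] C=[nail,beam,lens,tube,flask,fin,jar,peg]

Answer: nail beam lens tube flask fin jar peg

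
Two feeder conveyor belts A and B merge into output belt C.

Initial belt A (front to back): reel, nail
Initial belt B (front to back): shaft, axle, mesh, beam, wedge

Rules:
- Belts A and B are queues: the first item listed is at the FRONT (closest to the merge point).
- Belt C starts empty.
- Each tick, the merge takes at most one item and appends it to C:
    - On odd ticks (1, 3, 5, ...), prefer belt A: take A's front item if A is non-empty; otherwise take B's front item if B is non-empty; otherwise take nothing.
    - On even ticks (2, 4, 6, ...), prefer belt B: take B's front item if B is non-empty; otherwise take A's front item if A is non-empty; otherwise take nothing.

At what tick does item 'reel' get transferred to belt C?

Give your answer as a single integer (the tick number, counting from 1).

Tick 1: prefer A, take reel from A; A=[nail] B=[shaft,axle,mesh,beam,wedge] C=[reel]

Answer: 1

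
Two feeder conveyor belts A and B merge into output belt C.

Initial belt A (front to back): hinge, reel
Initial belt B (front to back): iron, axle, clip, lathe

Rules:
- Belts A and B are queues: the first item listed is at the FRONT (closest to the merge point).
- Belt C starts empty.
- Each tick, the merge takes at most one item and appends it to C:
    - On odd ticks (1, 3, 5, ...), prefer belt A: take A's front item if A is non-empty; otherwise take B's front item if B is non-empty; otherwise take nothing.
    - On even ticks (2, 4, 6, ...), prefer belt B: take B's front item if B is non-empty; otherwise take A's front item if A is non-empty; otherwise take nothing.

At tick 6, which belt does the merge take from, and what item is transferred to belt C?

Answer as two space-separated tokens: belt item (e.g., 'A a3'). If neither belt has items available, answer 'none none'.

Answer: B lathe

Derivation:
Tick 1: prefer A, take hinge from A; A=[reel] B=[iron,axle,clip,lathe] C=[hinge]
Tick 2: prefer B, take iron from B; A=[reel] B=[axle,clip,lathe] C=[hinge,iron]
Tick 3: prefer A, take reel from A; A=[-] B=[axle,clip,lathe] C=[hinge,iron,reel]
Tick 4: prefer B, take axle from B; A=[-] B=[clip,lathe] C=[hinge,iron,reel,axle]
Tick 5: prefer A, take clip from B; A=[-] B=[lathe] C=[hinge,iron,reel,axle,clip]
Tick 6: prefer B, take lathe from B; A=[-] B=[-] C=[hinge,iron,reel,axle,clip,lathe]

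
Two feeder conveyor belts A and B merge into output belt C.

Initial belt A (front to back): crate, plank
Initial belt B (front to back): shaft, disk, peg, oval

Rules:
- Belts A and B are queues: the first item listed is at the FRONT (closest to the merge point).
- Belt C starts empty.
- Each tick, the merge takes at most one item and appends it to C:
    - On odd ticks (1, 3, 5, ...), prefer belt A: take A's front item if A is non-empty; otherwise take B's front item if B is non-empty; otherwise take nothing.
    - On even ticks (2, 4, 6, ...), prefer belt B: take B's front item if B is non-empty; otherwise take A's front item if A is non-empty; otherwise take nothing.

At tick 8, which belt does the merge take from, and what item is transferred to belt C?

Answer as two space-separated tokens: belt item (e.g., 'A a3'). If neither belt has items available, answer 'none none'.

Answer: none none

Derivation:
Tick 1: prefer A, take crate from A; A=[plank] B=[shaft,disk,peg,oval] C=[crate]
Tick 2: prefer B, take shaft from B; A=[plank] B=[disk,peg,oval] C=[crate,shaft]
Tick 3: prefer A, take plank from A; A=[-] B=[disk,peg,oval] C=[crate,shaft,plank]
Tick 4: prefer B, take disk from B; A=[-] B=[peg,oval] C=[crate,shaft,plank,disk]
Tick 5: prefer A, take peg from B; A=[-] B=[oval] C=[crate,shaft,plank,disk,peg]
Tick 6: prefer B, take oval from B; A=[-] B=[-] C=[crate,shaft,plank,disk,peg,oval]
Tick 7: prefer A, both empty, nothing taken; A=[-] B=[-] C=[crate,shaft,plank,disk,peg,oval]
Tick 8: prefer B, both empty, nothing taken; A=[-] B=[-] C=[crate,shaft,plank,disk,peg,oval]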